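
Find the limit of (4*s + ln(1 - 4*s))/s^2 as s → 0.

-8

Direct substitution gives 0/0.
Apply L'Hôpital: lim (4 - 4/(1 - 4*s))/(2*s), still 0/0.
After 2 applications of L'Hôpital's rule the quotient is (-16/(1 - 4*s)^2)/(2); substituting s = 0 gives -8.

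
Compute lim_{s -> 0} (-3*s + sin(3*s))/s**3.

Direct substitution gives 0/0.
Apply L'Hôpital: lim (3*cos(3*s) - 3)/(3*s^2), still 0/0.
Apply L'Hôpital: lim (-9*sin(3*s))/(6*s), still 0/0.
After 3 applications of L'Hôpital's rule the quotient is (-27*cos(3*s))/(6); substituting s = 0 gives -9/2.

-9/2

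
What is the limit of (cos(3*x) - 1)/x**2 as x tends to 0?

-9/2

Direct substitution gives 0/0.
Apply L'Hôpital: lim (-3*sin(3*x))/(2*x), still 0/0.
After 2 applications of L'Hôpital's rule the quotient is (-9*cos(3*x))/(2); substituting x = 0 gives -9/2.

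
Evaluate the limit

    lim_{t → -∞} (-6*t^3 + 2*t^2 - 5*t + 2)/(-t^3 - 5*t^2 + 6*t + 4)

Numerator and denominator both have degree 3.
Dividing every term by t^3, all lower-order terms vanish and the limit is the ratio of leading coefficients, -6/(-1) = 6.

6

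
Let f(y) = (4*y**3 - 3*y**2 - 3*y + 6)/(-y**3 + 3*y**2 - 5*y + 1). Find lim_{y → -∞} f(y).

-4

Numerator and denominator both have degree 3.
Dividing every term by y^3, all lower-order terms vanish and the limit is the ratio of leading coefficients, 4/(-1) = -4.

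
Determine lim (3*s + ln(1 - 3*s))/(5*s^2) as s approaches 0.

-9/10

Direct substitution gives 0/0.
Apply L'Hôpital: lim (3 - 3/(1 - 3*s))/(10*s), still 0/0.
After 2 applications of L'Hôpital's rule the quotient is (-9/(1 - 3*s)^2)/(10); substituting s = 0 gives -9/10.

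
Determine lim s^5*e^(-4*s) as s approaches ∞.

0

Write as s^5/e^{4s}, an ∞/∞ form.
Exponential growth dominates any polynomial, so repeated L'Hôpital (or the standard result) gives 0.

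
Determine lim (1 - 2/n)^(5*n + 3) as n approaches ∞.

e^(-10)

Let L be the limit and take ln: ln L = lim (5n + 3)·ln(1 - 2/n) = lim (5n + 3)·(-2/n + O(1/n²)) = -10.
Hence L = e^(-10).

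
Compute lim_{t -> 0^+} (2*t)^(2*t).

1

Base → 0⁺ and exponent → 0⁺: a 0^0 form.
Take logs: 2t·ln(2t). This is 0·(−∞); rewriting as ln(2t)/(1/(2t)) and applying L'Hôpital gives 0.
Hence the limit is e^0 = 1.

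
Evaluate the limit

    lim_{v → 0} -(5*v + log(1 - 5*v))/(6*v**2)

Direct substitution gives 0/0.
Apply L'Hôpital: lim (5 - 5/(1 - 5*v))/(-12*v), still 0/0.
After 2 applications of L'Hôpital's rule the quotient is (-25/(1 - 5*v)^2)/(-12); substituting v = 0 gives 25/12.

25/12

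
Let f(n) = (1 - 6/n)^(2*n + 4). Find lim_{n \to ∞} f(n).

Let L be the limit and take ln: ln L = lim (2n + 4)·ln(1 - 6/n) = lim (2n + 4)·(-6/n + O(1/n²)) = -12.
Hence L = e^(-12).

e^(-12)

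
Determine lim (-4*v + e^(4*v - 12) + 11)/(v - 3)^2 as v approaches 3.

Direct substitution gives 0/0.
Apply L'Hôpital: lim (4*e^(4*v - 12) - 4)/(2*v - 6), still 0/0.
After 2 applications of L'Hôpital's rule the quotient is (16*e^(4*v - 12))/(2); substituting v = 3 gives 8.

8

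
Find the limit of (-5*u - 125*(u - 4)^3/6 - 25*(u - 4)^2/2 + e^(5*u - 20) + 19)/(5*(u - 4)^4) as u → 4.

125/24

Direct substitution gives 0/0.
Apply L'Hôpital: lim (-25*u - 125*(u - 4)^2/2 + 5*e^(5*u - 20) + 95)/(20*(u - 4)^3), still 0/0.
Apply L'Hôpital: lim (-125*u + 25*e^(5*u - 20) + 475)/(60*(u - 4)^2), still 0/0.
Apply L'Hôpital: lim (125*e^(5*u - 20) - 125)/(120*u - 480), still 0/0.
After 4 applications of L'Hôpital's rule the quotient is (625*e^(5*u - 20))/(120); substituting u = 4 gives 125/24.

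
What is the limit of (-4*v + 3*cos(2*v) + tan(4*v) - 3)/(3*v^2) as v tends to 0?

-2

Substitution gives 0/0; apply L'Hôpital's rule 2 times.
After differentiating numerator and denominator 2 times the quotient is (32*sin(4*v)/cos(4*v)^3 - 12*cos(2*v))/(6); at v = 0 this is -2.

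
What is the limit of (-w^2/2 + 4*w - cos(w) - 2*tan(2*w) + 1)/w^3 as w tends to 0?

-16/3

Substitution gives 0/0; apply L'Hôpital's rule 3 times.
After differentiating numerator and denominator 3 times the quotient is (-sin(w) - 96*tan(2*w)^4 - 128*tan(2*w)^2 - 32)/(6); at w = 0 this is -16/3.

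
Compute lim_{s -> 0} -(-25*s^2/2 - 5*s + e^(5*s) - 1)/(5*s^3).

Direct substitution gives 0/0.
Apply L'Hôpital: lim (-25*s + 5*e^(5*s) - 5)/(-15*s^2), still 0/0.
Apply L'Hôpital: lim (25*e^(5*s) - 25)/(-30*s), still 0/0.
After 3 applications of L'Hôpital's rule the quotient is (125*e^(5*s))/(-30); substituting s = 0 gives -25/6.

-25/6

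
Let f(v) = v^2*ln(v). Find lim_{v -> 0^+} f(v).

This is a 0·(−∞) form. Rewrite as 1·ln(v) / v^(−2) and apply L'Hôpital:
the derivative quotient is 1·(1/v) / (−2·v^(−3)) = (-1/2)·v^2 → 0.

0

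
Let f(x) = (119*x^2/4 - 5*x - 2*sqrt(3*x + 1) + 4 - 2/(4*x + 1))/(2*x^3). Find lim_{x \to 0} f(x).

997/16

Substitution gives 0/0 (the numerator vanishes to order 3).
Expand each term to order x^3: the coefficient of x^3 in -2·√(1 + 3x) is -27/8 and in -2·1/(1 + 4x) is 128.
Lower-order terms cancel with the polynomial part, so the numerator is (997/8)·x^3 + o(x^3), and the limit is (997/8)/(2) = 997/16.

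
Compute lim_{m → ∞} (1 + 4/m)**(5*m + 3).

The base → 1 and the exponent → ∞: a 1^∞ form.
Take logarithms: (5m + 3)·ln(1 + 4/m). Since ln(1+u) ~ u for small u, this behaves like (5m)·(4/m) → 20.
So the limit is e^(20).

e^(20)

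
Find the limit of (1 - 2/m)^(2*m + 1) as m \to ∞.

e^(-4)

Write it as [(1 - 2/m)^m]^(2) · (1 - 2/m)^(1). The bracketed term tends to e^(-2) and the second factor to 1, so the limit is e^(-4).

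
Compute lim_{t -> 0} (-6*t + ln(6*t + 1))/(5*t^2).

-18/5

Direct substitution gives 0/0.
Apply L'Hôpital: lim (-6 + 6/(6*t + 1))/(10*t), still 0/0.
After 2 applications of L'Hôpital's rule the quotient is (-36/(6*t + 1)^2)/(10); substituting t = 0 gives -18/5.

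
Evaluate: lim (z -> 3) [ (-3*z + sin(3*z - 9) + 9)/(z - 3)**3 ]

-9/2

Direct substitution gives 0/0.
Apply L'Hôpital: lim (3*cos(3*z - 9) - 3)/(3*(z - 3)^2), still 0/0.
Apply L'Hôpital: lim (-9*sin(3*z - 9))/(6*z - 18), still 0/0.
After 3 applications of L'Hôpital's rule the quotient is (-27*cos(3*z - 9))/(6); substituting z = 3 gives -9/2.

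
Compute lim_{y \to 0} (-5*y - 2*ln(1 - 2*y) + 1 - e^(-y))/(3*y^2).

7/6

Substitution gives 0/0 (the numerator vanishes to order 2).
Expand each term to order y^2: the coefficient of y^2 in -2·ln(1 - 2y) is 4 and in −e^(-y) is -1/2.
Lower-order terms cancel with the polynomial part, so the numerator is (7/2)·y^2 + o(y^2), and the limit is (7/2)/(3) = 7/6.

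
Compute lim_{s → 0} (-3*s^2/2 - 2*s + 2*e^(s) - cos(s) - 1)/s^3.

1/3

Substitution gives 0/0; apply L'Hôpital's rule 3 times.
After differentiating numerator and denominator 3 times the quotient is (2*e^(s) - sin(s))/(6); at s = 0 this is 1/3.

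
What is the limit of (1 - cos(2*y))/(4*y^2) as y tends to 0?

Substitution gives 0/0.
Use (1 − cos u)/u² → 1/2 with u = 2y: the limit is 2²/(2·4) = 1/2.

1/2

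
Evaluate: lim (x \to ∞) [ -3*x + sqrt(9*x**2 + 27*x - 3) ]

An ∞ − ∞ form. Rationalising with the conjugate, the difference becomes (27x - 3) / (√(9*x^2 + 27*x - 3) + 3x).
For large x the denominator behaves like 2·3x, so the quotient tends to 27/6 = 9/2.

9/2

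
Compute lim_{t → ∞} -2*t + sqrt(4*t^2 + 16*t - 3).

4

An ∞ − ∞ form. Rationalising with the conjugate, the difference becomes (16t - 3) / (√(4*t^2 + 16*t - 3) + 2t).
For large t the denominator behaves like 2·2t, so the quotient tends to 16/4 = 4.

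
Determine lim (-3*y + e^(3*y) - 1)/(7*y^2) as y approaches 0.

9/14

Direct substitution gives 0/0.
Apply L'Hôpital: lim (3*e^(3*y) - 3)/(14*y), still 0/0.
After 2 applications of L'Hôpital's rule the quotient is (9*e^(3*y))/(14); substituting y = 0 gives 9/14.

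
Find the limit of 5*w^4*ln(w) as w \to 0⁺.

0

This is a 0·(−∞) form. Rewrite as 5·ln(w) / w^(−4) and apply L'Hôpital:
the derivative quotient is 5·(1/w) / (−4·w^(−5)) = (-5/4)·w^4 → 0.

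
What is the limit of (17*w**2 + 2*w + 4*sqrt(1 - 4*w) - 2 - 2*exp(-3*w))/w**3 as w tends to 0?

-7

Substitution gives 0/0; apply L'Hôpital's rule 3 times.
After differentiating numerator and denominator 3 times the quotient is (54*e^(-3*w) - 96/(1 - 4*w)^(5/2))/(6); at w = 0 this is -7.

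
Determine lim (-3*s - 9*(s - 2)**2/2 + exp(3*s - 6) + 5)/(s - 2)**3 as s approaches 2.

Direct substitution gives 0/0.
Apply L'Hôpital: lim (-9*s + 3*e^(3*s - 6) + 15)/(3*(s - 2)^2), still 0/0.
Apply L'Hôpital: lim (9*e^(3*s - 6) - 9)/(6*s - 12), still 0/0.
After 3 applications of L'Hôpital's rule the quotient is (27*e^(3*s - 6))/(6); substituting s = 2 gives 9/2.

9/2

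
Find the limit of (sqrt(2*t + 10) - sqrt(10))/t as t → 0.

√(10)/10

A 0/0 form; rationalise with √(10 + 2t) + √10. This collapses the numerator to 2t, leaving 2/(√(10 + 2t) + √10) → 2/(2√10) = √(10)/10.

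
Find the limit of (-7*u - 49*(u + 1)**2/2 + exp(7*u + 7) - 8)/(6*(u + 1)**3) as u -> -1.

343/36

Direct substitution gives 0/0.
Apply L'Hôpital: lim (-49*u + 7*e^(7*u + 7) - 56)/(18*(u + 1)^2), still 0/0.
Apply L'Hôpital: lim (49*e^(7*u + 7) - 49)/(36*u + 36), still 0/0.
After 3 applications of L'Hôpital's rule the quotient is (343*e^(7*u + 7))/(36); substituting u = -1 gives 343/36.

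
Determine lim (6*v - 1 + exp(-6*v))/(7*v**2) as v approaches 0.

18/7

Direct substitution gives 0/0.
Apply L'Hôpital: lim (6 - 6*e^(-6*v))/(14*v), still 0/0.
After 2 applications of L'Hôpital's rule the quotient is (36*e^(-6*v))/(14); substituting v = 0 gives 18/7.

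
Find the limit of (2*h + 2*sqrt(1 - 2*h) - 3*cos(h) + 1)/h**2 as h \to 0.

1/2

Substitution gives 0/0; apply L'Hôpital's rule 2 times.
After differentiating numerator and denominator 2 times the quotient is (3*cos(h) - 2/(1 - 2*h)^(3/2))/(2); at h = 0 this is 1/2.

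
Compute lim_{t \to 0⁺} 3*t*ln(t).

This is a 0·(−∞) form. Rewrite as 3·ln(t) / t^(−1) and apply L'Hôpital:
the derivative quotient is 3·(1/t) / (−1·t^(−2)) = (-3/1)·t^1 → 0.

0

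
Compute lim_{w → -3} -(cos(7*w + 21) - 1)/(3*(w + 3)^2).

Direct substitution gives 0/0.
Apply L'Hôpital: lim (-7*sin(7*w + 21))/(-6*w - 18), still 0/0.
After 2 applications of L'Hôpital's rule the quotient is (-49*cos(7*w + 21))/(-6); substituting w = -3 gives 49/6.

49/6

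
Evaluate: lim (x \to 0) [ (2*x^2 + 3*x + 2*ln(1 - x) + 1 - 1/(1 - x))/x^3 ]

-5/3

Substitution gives 0/0; apply L'Hôpital's rule 3 times.
After differentiating numerator and denominator 3 times the quotient is (2*(2*x - 5)/(x - 1)^4)/(6); at x = 0 this is -5/3.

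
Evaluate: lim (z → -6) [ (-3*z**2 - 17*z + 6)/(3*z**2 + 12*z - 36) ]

Direct substitution gives 0/0, so factor. Both numerator and denominator have (z + 6) as a factor.
After cancelling, the expression reduces to (1 - 3*z)/(3*z - 6).
Substituting z = -6 gives -19/24.

-19/24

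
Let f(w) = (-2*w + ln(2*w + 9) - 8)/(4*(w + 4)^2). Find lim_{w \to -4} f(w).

Direct substitution gives 0/0.
Apply L'Hôpital: lim (-2 + 2/(2*w + 9))/(8*w + 32), still 0/0.
After 2 applications of L'Hôpital's rule the quotient is (-4/(2*w + 9)^2)/(8); substituting w = -4 gives -1/2.

-1/2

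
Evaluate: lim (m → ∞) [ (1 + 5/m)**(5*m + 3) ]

e^(25)

Write it as [(1 + 5/m)^m]^(5) · (1 + 5/m)^(3). The bracketed term tends to e^(5) and the second factor to 1, so the limit is e^(25).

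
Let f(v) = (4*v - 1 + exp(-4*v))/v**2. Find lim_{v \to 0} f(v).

Direct substitution gives 0/0.
Apply L'Hôpital: lim (4 - 4*e^(-4*v))/(2*v), still 0/0.
After 2 applications of L'Hôpital's rule the quotient is (16*e^(-4*v))/(2); substituting v = 0 gives 8.

8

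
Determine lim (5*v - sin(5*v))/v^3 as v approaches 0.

125/6

Direct substitution gives 0/0.
Apply L'Hôpital: lim (5 - 5*cos(5*v))/(3*v^2), still 0/0.
Apply L'Hôpital: lim (25*sin(5*v))/(6*v), still 0/0.
After 3 applications of L'Hôpital's rule the quotient is (125*cos(5*v))/(6); substituting v = 0 gives 125/6.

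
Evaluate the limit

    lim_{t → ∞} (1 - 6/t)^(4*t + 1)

e^(-24)

The base → 1 and the exponent → ∞: a 1^∞ form.
Take logarithms: (4t + 1)·ln(1 - 6/t). Since ln(1+u) ~ u for small u, this behaves like (4t)·(-6/t) → -24.
So the limit is e^(-24).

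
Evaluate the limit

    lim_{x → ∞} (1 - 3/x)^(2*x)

e^(-6)

Write it as [(1 - 3/x)^x]^(2) · (1 - 3/x)^(0). The bracketed term tends to e^(-3) and the second factor to 1, so the limit is e^(-6).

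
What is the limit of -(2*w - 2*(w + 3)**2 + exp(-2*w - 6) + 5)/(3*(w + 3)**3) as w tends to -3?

Direct substitution gives 0/0.
Apply L'Hôpital: lim (-4*w - 2*e^(-2*w - 6) - 10)/(-9*(w + 3)^2), still 0/0.
Apply L'Hôpital: lim (4*e^(-2*w - 6) - 4)/(-18*w - 54), still 0/0.
After 3 applications of L'Hôpital's rule the quotient is (-8*e^(-2*w - 6))/(-18); substituting w = -3 gives 4/9.

4/9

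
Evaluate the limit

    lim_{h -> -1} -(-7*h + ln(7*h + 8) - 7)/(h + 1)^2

Direct substitution gives 0/0.
Apply L'Hôpital: lim (-7 + 7/(7*h + 8))/(-2*h - 2), still 0/0.
After 2 applications of L'Hôpital's rule the quotient is (-49/(7*h + 8)^2)/(-2); substituting h = -1 gives 49/2.

49/2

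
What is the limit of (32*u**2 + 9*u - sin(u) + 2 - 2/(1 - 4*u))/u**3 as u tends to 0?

-767/6

Substitution gives 0/0 (the numerator vanishes to order 3).
Expand each term to order u^3: the coefficient of u^3 in −sin(u) is 1/6 and in -2·1/(1 - 4u) is -128.
Lower-order terms cancel with the polynomial part, so the numerator is (-767/6)·u^3 + o(u^3), and the limit is (-767/6)/(1) = -767/6.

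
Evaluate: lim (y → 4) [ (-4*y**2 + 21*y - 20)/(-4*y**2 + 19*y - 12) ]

11/13

Since y = 4 makes numerator and denominator zero, (y - 4) divides both.
Cancelling it gives (5 - 4*y)/(3 - 4*y); now plug in y = 4 to get 11/13.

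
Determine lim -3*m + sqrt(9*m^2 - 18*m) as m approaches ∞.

This has the form ∞ − ∞. Multiply and divide by the conjugate √(9*m^2 - 18*m) + 3m.
That gives (-18m) / (√(9*m^2 - 18*m) + 3m).
Divide numerator and denominator by m: the limit is -18/(2·3) = -3.

-3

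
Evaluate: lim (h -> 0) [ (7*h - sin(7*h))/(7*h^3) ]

Direct substitution gives 0/0.
Apply L'Hôpital: lim (7 - 7*cos(7*h))/(21*h^2), still 0/0.
Apply L'Hôpital: lim (49*sin(7*h))/(42*h), still 0/0.
After 3 applications of L'Hôpital's rule the quotient is (343*cos(7*h))/(42); substituting h = 0 gives 49/6.

49/6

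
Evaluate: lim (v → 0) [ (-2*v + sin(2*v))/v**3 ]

-4/3

Direct substitution gives 0/0.
Apply L'Hôpital: lim (2*cos(2*v) - 2)/(3*v^2), still 0/0.
Apply L'Hôpital: lim (-4*sin(2*v))/(6*v), still 0/0.
After 3 applications of L'Hôpital's rule the quotient is (-8*cos(2*v))/(6); substituting v = 0 gives -4/3.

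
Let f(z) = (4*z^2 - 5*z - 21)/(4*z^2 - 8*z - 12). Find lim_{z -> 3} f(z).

19/16

Since z = 3 makes numerator and denominator zero, (z - 3) divides both.
Cancelling it gives (4*z + 7)/(4*z + 4); now plug in z = 3 to get 19/16.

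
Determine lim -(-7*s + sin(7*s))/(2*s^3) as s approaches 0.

343/12

Direct substitution gives 0/0.
Apply L'Hôpital: lim (7*cos(7*s) - 7)/(-6*s^2), still 0/0.
Apply L'Hôpital: lim (-49*sin(7*s))/(-12*s), still 0/0.
After 3 applications of L'Hôpital's rule the quotient is (-343*cos(7*s))/(-12); substituting s = 0 gives 343/12.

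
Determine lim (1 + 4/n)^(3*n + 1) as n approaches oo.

e^(12)

Write it as [(1 + 4/n)^n]^(3) · (1 + 4/n)^(1). The bracketed term tends to e^(4) and the second factor to 1, so the limit is e^(12).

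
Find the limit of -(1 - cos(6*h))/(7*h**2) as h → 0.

-18/7

Substitution gives 0/0.
Use (1 − cos u)/u² → 1/2 with u = 6h: the limit is 6²/(2·(-7)) = -18/7.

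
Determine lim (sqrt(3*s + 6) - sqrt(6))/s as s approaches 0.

Substitution gives 0/0. Multiply numerator and denominator by the conjugate √(6 + 3s) + √6.
The numerator becomes (6 + 3s) − 6 = 3s, so the expression simplifies to 3/(√(6 + 3s) + √6).
Letting s → 0 gives 3/(2√6) = √(6)/4.

√(6)/4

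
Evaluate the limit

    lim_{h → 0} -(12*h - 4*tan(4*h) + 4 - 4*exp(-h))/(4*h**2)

1/2

Substitution gives 0/0; apply L'Hôpital's rule 2 times.
After differentiating numerator and denominator 2 times the quotient is (-128*tan(4*h)/cos(4*h)^2 - 4*e^(-h))/(-8); at h = 0 this is 1/2.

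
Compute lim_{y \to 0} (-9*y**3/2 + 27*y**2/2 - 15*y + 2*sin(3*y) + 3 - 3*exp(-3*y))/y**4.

-81/8

Substitution gives 0/0 (the numerator vanishes to order 4).
Expand each term to order y^4: the coefficient of y^4 in -3·e^(-3y) is -81/8 and in 2·sin(3y) is 0.
Lower-order terms cancel with the polynomial part, so the numerator is (-81/8)·y^4 + o(y^4), and the limit is (-81/8)/(1) = -81/8.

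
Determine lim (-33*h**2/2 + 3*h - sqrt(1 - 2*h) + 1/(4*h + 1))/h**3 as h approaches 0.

Substitution gives 0/0 (the numerator vanishes to order 3).
Expand each term to order h^3: the coefficient of h^3 in −√(1 - 2h) is 1/2 and in 1/(1 + 4h) is -64.
Lower-order terms cancel with the polynomial part, so the numerator is (-127/2)·h^3 + o(h^3), and the limit is (-127/2)/(1) = -127/2.

-127/2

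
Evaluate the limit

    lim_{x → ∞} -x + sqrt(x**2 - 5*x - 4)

-5/2

This has the form ∞ − ∞. Multiply and divide by the conjugate √(x^2 - 5*x - 4) + x.
That gives (-5x - 4) / (√(x^2 - 5*x - 4) + x).
Divide numerator and denominator by x: the limit is -5/(2·1) = -5/2.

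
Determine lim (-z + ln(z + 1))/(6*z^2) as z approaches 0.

Direct substitution gives 0/0.
Apply L'Hôpital: lim (-1 + 1/(z + 1))/(12*z), still 0/0.
After 2 applications of L'Hôpital's rule the quotient is (-1/(z + 1)^2)/(12); substituting z = 0 gives -1/12.

-1/12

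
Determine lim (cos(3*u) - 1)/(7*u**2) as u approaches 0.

-9/14

Direct substitution gives 0/0.
Apply L'Hôpital: lim (-3*sin(3*u))/(14*u), still 0/0.
After 2 applications of L'Hôpital's rule the quotient is (-9*cos(3*u))/(14); substituting u = 0 gives -9/14.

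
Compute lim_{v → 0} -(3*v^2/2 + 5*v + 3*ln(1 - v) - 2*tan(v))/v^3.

5/3

Substitution gives 0/0; apply L'Hôpital's rule 3 times.
After differentiating numerator and denominator 3 times the quotient is (8/cos(v)^2 - 12/cos(v)^4 + 6/(v - 1)^3)/(-6); at v = 0 this is 5/3.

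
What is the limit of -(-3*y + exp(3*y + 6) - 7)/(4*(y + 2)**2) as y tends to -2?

-9/8

Direct substitution gives 0/0.
Apply L'Hôpital: lim (3*e^(3*y + 6) - 3)/(-8*y - 16), still 0/0.
After 2 applications of L'Hôpital's rule the quotient is (9*e^(3*y + 6))/(-8); substituting y = -2 gives -9/8.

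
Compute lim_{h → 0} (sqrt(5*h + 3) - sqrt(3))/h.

5*√(3)/6

A 0/0 form; rationalise with √(3 + 5h) + √3. This collapses the numerator to 5h, leaving 5/(√(3 + 5h) + √3) → 5/(2√3) = 5*√(3)/6.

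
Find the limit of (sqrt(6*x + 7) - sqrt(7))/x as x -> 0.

3*√(7)/7

A 0/0 form; rationalise with √(7 + 6x) + √7. This collapses the numerator to 6x, leaving 6/(√(7 + 6x) + √7) → 6/(2√7) = 3*√(7)/7.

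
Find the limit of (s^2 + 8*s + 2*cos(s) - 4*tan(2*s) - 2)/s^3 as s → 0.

Substitution gives 0/0 (the numerator vanishes to order 3).
Expand each term to order s^3: the coefficient of s^3 in -4·tan(2s) is -32/3 and in 2·cos(s) is 0.
Lower-order terms cancel with the polynomial part, so the numerator is (-32/3)·s^3 + o(s^3), and the limit is (-32/3)/(1) = -32/3.

-32/3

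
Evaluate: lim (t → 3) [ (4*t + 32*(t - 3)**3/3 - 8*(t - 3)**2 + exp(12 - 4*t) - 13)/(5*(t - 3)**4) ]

32/15

Direct substitution gives 0/0.
Apply L'Hôpital: lim (-16*t + 32*(t - 3)^2 - 4*e^(12 - 4*t) + 52)/(20*(t - 3)^3), still 0/0.
Apply L'Hôpital: lim (64*t + 16*e^(12 - 4*t) - 208)/(60*(t - 3)^2), still 0/0.
Apply L'Hôpital: lim (64 - 64*e^(12 - 4*t))/(120*t - 360), still 0/0.
After 4 applications of L'Hôpital's rule the quotient is (256*e^(12 - 4*t))/(120); substituting t = 3 gives 32/15.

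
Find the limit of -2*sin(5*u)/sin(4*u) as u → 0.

Substitution gives 0/0.
Divide numerator and denominator by u: sin(5u)/u → 5 and sin(4u)/u → 4, so the limit is -2·5/4 = -5/2.

-5/2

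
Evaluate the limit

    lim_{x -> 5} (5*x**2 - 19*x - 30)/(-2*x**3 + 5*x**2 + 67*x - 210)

-31/33

Since x = 5 makes numerator and denominator zero, (x - 5) divides both.
Cancelling it gives (5*x + 6)/(-2*x^2 - 5*x + 42); now plug in x = 5 to get -31/33.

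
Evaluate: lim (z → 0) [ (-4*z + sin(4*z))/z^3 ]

Direct substitution gives 0/0.
Apply L'Hôpital: lim (4*cos(4*z) - 4)/(3*z^2), still 0/0.
Apply L'Hôpital: lim (-16*sin(4*z))/(6*z), still 0/0.
After 3 applications of L'Hôpital's rule the quotient is (-64*cos(4*z))/(6); substituting z = 0 gives -32/3.

-32/3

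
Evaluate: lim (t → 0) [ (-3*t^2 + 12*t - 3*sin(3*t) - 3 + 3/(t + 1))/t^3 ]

21/2

Substitution gives 0/0 (the numerator vanishes to order 3).
Expand each term to order t^3: the coefficient of t^3 in 3·1/(1 + t) is -3 and in -3·sin(3t) is 27/2.
Lower-order terms cancel with the polynomial part, so the numerator is (21/2)·t^3 + o(t^3), and the limit is (21/2)/(1) = 21/2.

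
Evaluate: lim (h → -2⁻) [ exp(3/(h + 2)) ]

0

As h → -2⁻, 3/(h + 2) → −∞, so e^(3/(h + 2)) → 0.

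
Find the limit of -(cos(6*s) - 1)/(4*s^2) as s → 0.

9/2

Direct substitution gives 0/0.
Apply L'Hôpital: lim (-6*sin(6*s))/(-8*s), still 0/0.
After 2 applications of L'Hôpital's rule the quotient is (-36*cos(6*s))/(-8); substituting s = 0 gives 9/2.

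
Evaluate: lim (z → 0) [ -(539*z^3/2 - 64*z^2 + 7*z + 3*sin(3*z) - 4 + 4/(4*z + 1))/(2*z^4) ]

-512

Substitution gives 0/0; apply L'Hôpital's rule 4 times.
After differentiating numerator and denominator 4 times the quotient is (243*sin(3*z) + 24576/(4*z + 1)^5)/(-48); at z = 0 this is -512.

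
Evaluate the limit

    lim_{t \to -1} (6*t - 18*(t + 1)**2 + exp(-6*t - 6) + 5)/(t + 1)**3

Direct substitution gives 0/0.
Apply L'Hôpital: lim (-36*t - 6*e^(-6*t - 6) - 30)/(3*(t + 1)^2), still 0/0.
Apply L'Hôpital: lim (36*e^(-6*t - 6) - 36)/(6*t + 6), still 0/0.
After 3 applications of L'Hôpital's rule the quotient is (-216*e^(-6*t - 6))/(6); substituting t = -1 gives -36.

-36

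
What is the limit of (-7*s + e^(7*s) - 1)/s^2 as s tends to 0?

49/2

Direct substitution gives 0/0.
Apply L'Hôpital: lim (7*e^(7*s) - 7)/(2*s), still 0/0.
After 2 applications of L'Hôpital's rule the quotient is (49*e^(7*s))/(2); substituting s = 0 gives 49/2.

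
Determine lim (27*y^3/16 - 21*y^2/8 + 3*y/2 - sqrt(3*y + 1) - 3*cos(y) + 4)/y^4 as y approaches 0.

Substitution gives 0/0 (the numerator vanishes to order 4).
Expand each term to order y^4: the coefficient of y^4 in −√(1 + 3y) is 405/128 and in -3·cos(y) is -1/8.
Lower-order terms cancel with the polynomial part, so the numerator is (389/128)·y^4 + o(y^4), and the limit is (389/128)/(1) = 389/128.

389/128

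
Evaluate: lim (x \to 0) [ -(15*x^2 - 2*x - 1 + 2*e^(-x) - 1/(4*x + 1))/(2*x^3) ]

-191/6

Substitution gives 0/0 (the numerator vanishes to order 3).
Expand each term to order x^3: the coefficient of x^3 in 2·e^(-x) is -1/3 and in −1/(1 + 4x) is 64.
Lower-order terms cancel with the polynomial part, so the numerator is (191/3)·x^3 + o(x^3), and the limit is (191/3)/(-2) = -191/6.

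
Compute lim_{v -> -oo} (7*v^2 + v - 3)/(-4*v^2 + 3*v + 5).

-7/4

Numerator and denominator both have degree 2.
Dividing every term by v^2, all lower-order terms vanish and the limit is the ratio of leading coefficients, 7/(-4) = -7/4.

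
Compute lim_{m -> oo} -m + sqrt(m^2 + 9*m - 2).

This has the form ∞ − ∞. Multiply and divide by the conjugate √(m^2 + 9*m - 2) + m.
That gives (9m - 2) / (√(m^2 + 9*m - 2) + m).
Divide numerator and denominator by m: the limit is 9/(2·1) = 9/2.

9/2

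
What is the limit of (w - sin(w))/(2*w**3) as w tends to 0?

1/12

Direct substitution gives 0/0.
Apply L'Hôpital: lim (1 - cos(w))/(6*w^2), still 0/0.
Apply L'Hôpital: lim (sin(w))/(12*w), still 0/0.
After 3 applications of L'Hôpital's rule the quotient is (cos(w))/(12); substituting w = 0 gives 1/12.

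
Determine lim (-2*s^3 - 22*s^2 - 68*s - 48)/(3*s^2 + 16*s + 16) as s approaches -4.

Direct substitution gives 0/0, so factor. Both numerator and denominator have (s + 4) as a factor.
After cancelling, the expression reduces to (-2*s^2 - 14*s - 12)/(3*s + 4).
Substituting s = -4 gives -3/2.

-3/2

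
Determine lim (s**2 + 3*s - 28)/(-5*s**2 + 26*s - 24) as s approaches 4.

-11/14

Direct substitution gives 0/0, so factor. Both numerator and denominator have (s - 4) as a factor.
After cancelling, the expression reduces to (s + 7)/(6 - 5*s).
Substituting s = 4 gives -11/14.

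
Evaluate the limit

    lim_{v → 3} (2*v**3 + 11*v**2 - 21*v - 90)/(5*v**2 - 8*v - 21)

9/2

Since v = 3 makes numerator and denominator zero, (v - 3) divides both.
Cancelling it gives (2*v^2 + 17*v + 30)/(5*v + 7); now plug in v = 3 to get 9/2.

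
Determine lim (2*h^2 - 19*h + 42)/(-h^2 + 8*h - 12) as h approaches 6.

-5/4

At h = 6 both the top and bottom vanish — a removable singularity. Factoring out (h - 6) from each leaves (2*h - 7)/(2 - h), which at h = 6 equals -5/4.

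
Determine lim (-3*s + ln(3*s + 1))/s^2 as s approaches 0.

Direct substitution gives 0/0.
Apply L'Hôpital: lim (-3 + 3/(3*s + 1))/(2*s), still 0/0.
After 2 applications of L'Hôpital's rule the quotient is (-9/(3*s + 1)^2)/(2); substituting s = 0 gives -9/2.

-9/2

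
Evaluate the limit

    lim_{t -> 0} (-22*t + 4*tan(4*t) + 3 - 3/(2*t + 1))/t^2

Substitution gives 0/0; apply L'Hôpital's rule 2 times.
After differentiating numerator and denominator 2 times the quotient is (128*tan(4*t)/cos(4*t)^2 - 24/(2*t + 1)^3)/(2); at t = 0 this is -12.

-12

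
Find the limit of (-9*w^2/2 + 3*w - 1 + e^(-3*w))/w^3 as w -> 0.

Direct substitution gives 0/0.
Apply L'Hôpital: lim (-9*w + 3 - 3*e^(-3*w))/(3*w^2), still 0/0.
Apply L'Hôpital: lim (-9 + 9*e^(-3*w))/(6*w), still 0/0.
After 3 applications of L'Hôpital's rule the quotient is (-27*e^(-3*w))/(6); substituting w = 0 gives -9/2.

-9/2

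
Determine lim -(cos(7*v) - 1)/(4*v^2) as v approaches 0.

Direct substitution gives 0/0.
Apply L'Hôpital: lim (-7*sin(7*v))/(-8*v), still 0/0.
After 2 applications of L'Hôpital's rule the quotient is (-49*cos(7*v))/(-8); substituting v = 0 gives 49/8.

49/8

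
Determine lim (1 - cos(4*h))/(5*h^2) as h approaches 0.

Substitution gives 0/0.
Use (1 − cos u)/u² → 1/2 with u = 4h: the limit is 4²/(2·5) = 8/5.

8/5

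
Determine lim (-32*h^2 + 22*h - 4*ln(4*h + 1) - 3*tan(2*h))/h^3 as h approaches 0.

Substitution gives 0/0 (the numerator vanishes to order 3).
Expand each term to order h^3: the coefficient of h^3 in -4·ln(1 + 4h) is -256/3 and in -3·tan(2h) is -8.
Lower-order terms cancel with the polynomial part, so the numerator is (-280/3)·h^3 + o(h^3), and the limit is (-280/3)/(1) = -280/3.

-280/3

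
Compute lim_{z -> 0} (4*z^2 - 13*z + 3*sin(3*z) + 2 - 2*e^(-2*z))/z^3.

Substitution gives 0/0 (the numerator vanishes to order 3).
Expand each term to order z^3: the coefficient of z^3 in 3·sin(3z) is -27/2 and in -2·e^(-2z) is 8/3.
Lower-order terms cancel with the polynomial part, so the numerator is (-65/6)·z^3 + o(z^3), and the limit is (-65/6)/(1) = -65/6.

-65/6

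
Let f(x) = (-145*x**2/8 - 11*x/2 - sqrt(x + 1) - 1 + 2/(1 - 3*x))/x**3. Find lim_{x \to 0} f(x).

863/16

Substitution gives 0/0 (the numerator vanishes to order 3).
Expand each term to order x^3: the coefficient of x^3 in 2·1/(1 - 3x) is 54 and in −√(1 + x) is -1/16.
Lower-order terms cancel with the polynomial part, so the numerator is (863/16)·x^3 + o(x^3), and the limit is (863/16)/(1) = 863/16.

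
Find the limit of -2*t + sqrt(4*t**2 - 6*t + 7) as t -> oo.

This has the form ∞ − ∞. Multiply and divide by the conjugate √(4*t^2 - 6*t + 7) + 2t.
That gives (-6t + 7) / (√(4*t^2 - 6*t + 7) + 2t).
Divide numerator and denominator by t: the limit is -6/(2·2) = -3/2.

-3/2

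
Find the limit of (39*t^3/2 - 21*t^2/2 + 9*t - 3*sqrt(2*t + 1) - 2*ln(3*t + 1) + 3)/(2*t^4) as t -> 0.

Substitution gives 0/0 (the numerator vanishes to order 4).
Expand each term to order t^4: the coefficient of t^4 in -3·√(1 + 2t) is 15/8 and in -2·ln(1 + 3t) is 81/2.
Lower-order terms cancel with the polynomial part, so the numerator is (339/8)·t^4 + o(t^4), and the limit is (339/8)/(2) = 339/16.

339/16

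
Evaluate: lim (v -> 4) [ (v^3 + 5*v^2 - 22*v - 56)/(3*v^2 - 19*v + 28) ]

66/5

Since v = 4 makes numerator and denominator zero, (v - 4) divides both.
Cancelling it gives (v^2 + 9*v + 14)/(3*v - 7); now plug in v = 4 to get 66/5.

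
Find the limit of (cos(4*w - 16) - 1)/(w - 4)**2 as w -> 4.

Direct substitution gives 0/0.
Apply L'Hôpital: lim (-4*sin(4*w - 16))/(2*w - 8), still 0/0.
After 2 applications of L'Hôpital's rule the quotient is (-16*cos(4*w - 16))/(2); substituting w = 4 gives -8.

-8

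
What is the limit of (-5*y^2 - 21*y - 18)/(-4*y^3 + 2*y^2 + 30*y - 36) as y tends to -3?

-1/10

At y = -3 both the top and bottom vanish — a removable singularity. Factoring out (y + 3) from each leaves (-5*y - 6)/(-4*y^2 + 14*y - 12), which at y = -3 equals -1/10.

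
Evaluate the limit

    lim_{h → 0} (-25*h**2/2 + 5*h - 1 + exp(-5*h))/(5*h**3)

Direct substitution gives 0/0.
Apply L'Hôpital: lim (-25*h + 5 - 5*e^(-5*h))/(15*h^2), still 0/0.
Apply L'Hôpital: lim (-25 + 25*e^(-5*h))/(30*h), still 0/0.
After 3 applications of L'Hôpital's rule the quotient is (-125*e^(-5*h))/(30); substituting h = 0 gives -25/6.

-25/6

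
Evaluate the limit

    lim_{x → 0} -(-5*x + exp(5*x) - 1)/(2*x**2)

-25/4

Direct substitution gives 0/0.
Apply L'Hôpital: lim (5*e^(5*x) - 5)/(-4*x), still 0/0.
After 2 applications of L'Hôpital's rule the quotient is (25*e^(5*x))/(-4); substituting x = 0 gives -25/4.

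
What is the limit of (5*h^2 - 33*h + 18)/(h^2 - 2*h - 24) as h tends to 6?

Direct substitution gives 0/0, so factor. Both numerator and denominator have (h - 6) as a factor.
After cancelling, the expression reduces to (5*h - 3)/(h + 4).
Substituting h = 6 gives 27/10.

27/10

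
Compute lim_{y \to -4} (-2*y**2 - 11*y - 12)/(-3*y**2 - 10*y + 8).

Direct substitution gives 0/0, so factor. Both numerator and denominator have (y + 4) as a factor.
After cancelling, the expression reduces to (-2*y - 3)/(2 - 3*y).
Substituting y = -4 gives 5/14.

5/14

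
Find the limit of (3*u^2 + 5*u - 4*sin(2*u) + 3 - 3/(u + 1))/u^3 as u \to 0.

Substitution gives 0/0; apply L'Hôpital's rule 3 times.
After differentiating numerator and denominator 3 times the quotient is (32*cos(2*u) + 18/(u + 1)^4)/(6); at u = 0 this is 25/3.

25/3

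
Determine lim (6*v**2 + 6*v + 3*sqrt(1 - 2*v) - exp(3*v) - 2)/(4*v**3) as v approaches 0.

Substitution gives 0/0; apply L'Hôpital's rule 3 times.
After differentiating numerator and denominator 3 times the quotient is (-27*e^(3*v) - 9/(1 - 2*v)^(5/2))/(24); at v = 0 this is -3/2.

-3/2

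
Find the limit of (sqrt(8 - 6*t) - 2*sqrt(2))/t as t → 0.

-3*√(2)/4

Substitution gives 0/0. Multiply numerator and denominator by the conjugate √(8 - 6t) + √8.
The numerator becomes (8 - 6t) − 8 = -6t, so the expression simplifies to -6/(√(8 - 6t) + √8).
Letting t → 0 gives -6/(2√8) = -3*√(2)/4.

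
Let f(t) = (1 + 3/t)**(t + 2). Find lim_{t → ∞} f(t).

The base → 1 and the exponent → ∞: a 1^∞ form.
Take logarithms: (t + 2)·ln(1 + 3/t). Since ln(1+u) ~ u for small u, this behaves like (t)·(3/t) → 3.
So the limit is e^(3).

e^(3)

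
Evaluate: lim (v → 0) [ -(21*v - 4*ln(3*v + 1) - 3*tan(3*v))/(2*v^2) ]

-9

Substitution gives 0/0 (the numerator vanishes to order 2).
Expand each term to order v^2: the coefficient of v^2 in -4·ln(1 + 3v) is 18 and in -3·tan(3v) is 0.
Lower-order terms cancel with the polynomial part, so the numerator is (18)·v^2 + o(v^2), and the limit is (18)/(-2) = -9.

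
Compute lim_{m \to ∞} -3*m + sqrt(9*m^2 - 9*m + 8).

An ∞ − ∞ form. Rationalising with the conjugate, the difference becomes (-9m + 8) / (√(9*m^2 - 9*m + 8) + 3m).
For large m the denominator behaves like 2·3m, so the quotient tends to -9/6 = -3/2.

-3/2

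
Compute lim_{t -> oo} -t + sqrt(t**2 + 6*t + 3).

3

An ∞ − ∞ form. Rationalising with the conjugate, the difference becomes (6t + 3) / (√(t^2 + 6*t + 3) + t).
For large t the denominator behaves like 2·t, so the quotient tends to 6/2 = 3.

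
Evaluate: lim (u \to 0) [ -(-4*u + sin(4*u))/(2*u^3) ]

16/3

Direct substitution gives 0/0.
Apply L'Hôpital: lim (4*cos(4*u) - 4)/(-6*u^2), still 0/0.
Apply L'Hôpital: lim (-16*sin(4*u))/(-12*u), still 0/0.
After 3 applications of L'Hôpital's rule the quotient is (-64*cos(4*u))/(-12); substituting u = 0 gives 16/3.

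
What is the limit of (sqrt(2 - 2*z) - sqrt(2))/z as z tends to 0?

-√(2)/2

Substitution gives 0/0. Multiply numerator and denominator by the conjugate √(2 - 2z) + √2.
The numerator becomes (2 - 2z) − 2 = -2z, so the expression simplifies to -2/(√(2 - 2z) + √2).
Letting z → 0 gives -2/(2√2) = -√(2)/2.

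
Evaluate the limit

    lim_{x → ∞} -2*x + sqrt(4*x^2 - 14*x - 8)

-7/2

This has the form ∞ − ∞. Multiply and divide by the conjugate √(4*x^2 - 14*x - 8) + 2x.
That gives (-14x - 8) / (√(4*x^2 - 14*x - 8) + 2x).
Divide numerator and denominator by x: the limit is -14/(2·2) = -7/2.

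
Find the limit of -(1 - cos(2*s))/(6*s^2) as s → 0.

Substitution gives 0/0.
Use (1 − cos u)/u² → 1/2 with u = 2s: the limit is 2²/(2·(-6)) = -1/3.

-1/3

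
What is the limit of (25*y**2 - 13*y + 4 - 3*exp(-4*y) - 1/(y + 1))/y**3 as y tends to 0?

33

Substitution gives 0/0; apply L'Hôpital's rule 3 times.
After differentiating numerator and denominator 3 times the quotient is (192*e^(-4*y) + 6/(y + 1)^4)/(6); at y = 0 this is 33.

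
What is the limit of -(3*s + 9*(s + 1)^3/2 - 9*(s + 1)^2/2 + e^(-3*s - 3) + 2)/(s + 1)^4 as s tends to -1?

Direct substitution gives 0/0.
Apply L'Hôpital: lim (-9*s + 27*(s + 1)^2/2 - 3*e^(-3*s - 3) - 6)/(-4*(s + 1)^3), still 0/0.
Apply L'Hôpital: lim (27*s + 9*e^(-3*s - 3) + 18)/(-12*(s + 1)^2), still 0/0.
Apply L'Hôpital: lim (27 - 27*e^(-3*s - 3))/(-24*s - 24), still 0/0.
After 4 applications of L'Hôpital's rule the quotient is (81*e^(-3*s - 3))/(-24); substituting s = -1 gives -27/8.

-27/8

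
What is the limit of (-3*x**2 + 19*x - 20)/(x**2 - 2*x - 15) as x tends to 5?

-11/8

Since x = 5 makes numerator and denominator zero, (x - 5) divides both.
Cancelling it gives (4 - 3*x)/(x + 3); now plug in x = 5 to get -11/8.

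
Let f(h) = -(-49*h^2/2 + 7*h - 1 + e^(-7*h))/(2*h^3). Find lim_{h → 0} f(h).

Direct substitution gives 0/0.
Apply L'Hôpital: lim (-49*h + 7 - 7*e^(-7*h))/(-6*h^2), still 0/0.
Apply L'Hôpital: lim (-49 + 49*e^(-7*h))/(-12*h), still 0/0.
After 3 applications of L'Hôpital's rule the quotient is (-343*e^(-7*h))/(-12); substituting h = 0 gives 343/12.

343/12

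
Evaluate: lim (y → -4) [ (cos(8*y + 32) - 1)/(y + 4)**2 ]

Direct substitution gives 0/0.
Apply L'Hôpital: lim (-8*sin(8*y + 32))/(2*y + 8), still 0/0.
After 2 applications of L'Hôpital's rule the quotient is (-64*cos(8*y + 32))/(2); substituting y = -4 gives -32.

-32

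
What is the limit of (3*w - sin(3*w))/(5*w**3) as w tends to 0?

9/10

Direct substitution gives 0/0.
Apply L'Hôpital: lim (3 - 3*cos(3*w))/(15*w^2), still 0/0.
Apply L'Hôpital: lim (9*sin(3*w))/(30*w), still 0/0.
After 3 applications of L'Hôpital's rule the quotient is (27*cos(3*w))/(30); substituting w = 0 gives 9/10.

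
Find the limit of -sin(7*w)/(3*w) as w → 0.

Substitution gives 0/0.
Write it as (7/(-3))·sin(7w)/(7w); since sin(u)/u → 1, the limit is -7/3.

-7/3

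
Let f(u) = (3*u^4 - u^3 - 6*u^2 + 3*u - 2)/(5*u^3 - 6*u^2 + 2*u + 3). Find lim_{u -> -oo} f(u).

-∞

The numerator has higher degree (4 > 3); the quotient behaves like (3/(5))·u^1 for large |u|.
As u → −∞ this diverges to -∞.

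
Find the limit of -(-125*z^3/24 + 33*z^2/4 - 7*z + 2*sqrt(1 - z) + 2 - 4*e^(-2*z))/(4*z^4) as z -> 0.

527/768

Substitution gives 0/0 (the numerator vanishes to order 4).
Expand each term to order z^4: the coefficient of z^4 in -4·e^(-2z) is -8/3 and in 2·√(1 - z) is -5/64.
Lower-order terms cancel with the polynomial part, so the numerator is (-527/192)·z^4 + o(z^4), and the limit is (-527/192)/(-4) = 527/768.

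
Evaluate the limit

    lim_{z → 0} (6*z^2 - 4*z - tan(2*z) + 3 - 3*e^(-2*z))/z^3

Substitution gives 0/0 (the numerator vanishes to order 3).
Expand each term to order z^3: the coefficient of z^3 in -3·e^(-2z) is 4 and in −tan(2z) is -8/3.
Lower-order terms cancel with the polynomial part, so the numerator is (4/3)·z^3 + o(z^3), and the limit is (4/3)/(1) = 4/3.

4/3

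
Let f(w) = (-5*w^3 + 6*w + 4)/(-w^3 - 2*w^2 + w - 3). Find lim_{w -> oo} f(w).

5

Numerator and denominator both have degree 3.
Dividing every term by w^3, all lower-order terms vanish and the limit is the ratio of leading coefficients, -5/(-1) = 5.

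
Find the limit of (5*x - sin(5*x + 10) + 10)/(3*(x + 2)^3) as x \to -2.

Direct substitution gives 0/0.
Apply L'Hôpital: lim (5 - 5*cos(5*x + 10))/(9*(x + 2)^2), still 0/0.
Apply L'Hôpital: lim (25*sin(5*x + 10))/(18*x + 36), still 0/0.
After 3 applications of L'Hôpital's rule the quotient is (125*cos(5*x + 10))/(18); substituting x = -2 gives 125/18.

125/18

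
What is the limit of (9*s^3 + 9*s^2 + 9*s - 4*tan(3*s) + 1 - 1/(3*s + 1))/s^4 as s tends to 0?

Substitution gives 0/0; apply L'Hôpital's rule 4 times.
After differentiating numerator and denominator 4 times the quotient is (2592*tan(3*s)/cos(3*s)^2 - 7776*tan(3*s)/cos(3*s)^4 - 1944/(3*s + 1)^5)/(24); at s = 0 this is -81.

-81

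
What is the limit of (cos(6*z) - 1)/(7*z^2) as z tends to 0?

-18/7

Direct substitution gives 0/0.
Apply L'Hôpital: lim (-6*sin(6*z))/(14*z), still 0/0.
After 2 applications of L'Hôpital's rule the quotient is (-36*cos(6*z))/(14); substituting z = 0 gives -18/7.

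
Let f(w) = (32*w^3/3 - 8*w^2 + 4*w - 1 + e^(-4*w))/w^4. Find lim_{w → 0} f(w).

Direct substitution gives 0/0.
Apply L'Hôpital: lim (32*w^2 - 16*w + 4 - 4*e^(-4*w))/(4*w^3), still 0/0.
Apply L'Hôpital: lim (64*w - 16 + 16*e^(-4*w))/(12*w^2), still 0/0.
Apply L'Hôpital: lim (64 - 64*e^(-4*w))/(24*w), still 0/0.
After 4 applications of L'Hôpital's rule the quotient is (256*e^(-4*w))/(24); substituting w = 0 gives 32/3.

32/3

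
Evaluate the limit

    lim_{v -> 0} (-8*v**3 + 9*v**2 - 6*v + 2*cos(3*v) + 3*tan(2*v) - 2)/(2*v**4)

27/8

Substitution gives 0/0 (the numerator vanishes to order 4).
Expand each term to order v^4: the coefficient of v^4 in 2·cos(3v) is 27/4 and in 3·tan(2v) is 0.
Lower-order terms cancel with the polynomial part, so the numerator is (27/4)·v^4 + o(v^4), and the limit is (27/4)/(2) = 27/8.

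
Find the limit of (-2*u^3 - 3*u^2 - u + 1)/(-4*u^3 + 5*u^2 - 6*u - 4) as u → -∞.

Numerator and denominator both have degree 3.
Dividing every term by u^3, all lower-order terms vanish and the limit is the ratio of leading coefficients, -2/(-4) = 1/2.

1/2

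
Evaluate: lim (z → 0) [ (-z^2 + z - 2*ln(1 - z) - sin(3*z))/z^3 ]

31/6

Substitution gives 0/0 (the numerator vanishes to order 3).
Expand each term to order z^3: the coefficient of z^3 in −sin(3z) is 9/2 and in -2·ln(1 - z) is 2/3.
Lower-order terms cancel with the polynomial part, so the numerator is (31/6)·z^3 + o(z^3), and the limit is (31/6)/(1) = 31/6.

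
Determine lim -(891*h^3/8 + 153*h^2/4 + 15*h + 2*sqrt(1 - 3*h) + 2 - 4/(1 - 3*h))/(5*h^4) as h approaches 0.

21141/320

Substitution gives 0/0; apply L'Hôpital's rule 4 times.
After differentiating numerator and denominator 4 times the quotient is (7776/(3*h - 1)^5 + 1215*(3*h - 1)^5/(8*(1 - 3*h)^(17/2)))/(-120); at h = 0 this is 21141/320.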